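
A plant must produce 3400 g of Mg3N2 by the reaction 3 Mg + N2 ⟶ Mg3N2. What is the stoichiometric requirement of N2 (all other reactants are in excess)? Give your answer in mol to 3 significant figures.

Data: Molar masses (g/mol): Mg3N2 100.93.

33.7 mol

n(Mg3N2) = 3400 / 100.93 = 33.69 mol
n(N2) = (1/1) × 33.69 = 33.69 mol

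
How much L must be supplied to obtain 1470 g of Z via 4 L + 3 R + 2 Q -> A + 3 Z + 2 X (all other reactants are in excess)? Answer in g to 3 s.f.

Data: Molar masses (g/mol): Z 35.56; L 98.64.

5440 g

n(Z) = 1470 / 35.56 = 41.34 mol
n(L) = (4/3) × 41.34 = 55.12 mol
mass = 55.12 × 98.64 = 5437 g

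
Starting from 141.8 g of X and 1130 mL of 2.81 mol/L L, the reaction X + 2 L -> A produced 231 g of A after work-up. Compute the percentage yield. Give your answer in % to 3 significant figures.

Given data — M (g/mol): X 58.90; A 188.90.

n(X) = 141.8 / 58.90 = 2.407 mol
n(L) = 2.81 × 1130/1000 = 3.175 mol
n/ν for X = 2.407/1 = 2.407
n/ν for L = 3.175/2 = 1.588
Smallest n/ν is L → limiting reagent.
theoretical n(A) = (1/2) × 3.175 = 1.588 mol → 300.0 g
% yield = 231 / 300.0 × 100 = 77.00 %

77.0 %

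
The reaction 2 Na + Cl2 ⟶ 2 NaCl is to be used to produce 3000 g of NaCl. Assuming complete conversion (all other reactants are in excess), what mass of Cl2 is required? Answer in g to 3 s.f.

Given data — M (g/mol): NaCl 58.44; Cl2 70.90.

1820 g

n(NaCl) = 3000 / 58.44 = 51.33 mol
n(Cl2) = (1/2) × 51.33 = 25.67 mol
mass = 25.67 × 70.90 = 1820 g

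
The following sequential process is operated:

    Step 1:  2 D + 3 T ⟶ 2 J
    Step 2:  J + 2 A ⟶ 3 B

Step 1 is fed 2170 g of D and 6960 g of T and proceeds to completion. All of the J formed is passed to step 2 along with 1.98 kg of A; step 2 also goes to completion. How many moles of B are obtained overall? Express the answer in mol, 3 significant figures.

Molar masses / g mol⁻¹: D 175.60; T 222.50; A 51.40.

37.1 mol

Step 1:
n(D) = 2170 / 175.60 = 12.36 mol
n(T) = 6960 / 222.50 = 31.28 mol
n/ν for D = 12.36/2 = 6.180
n/ν for T = 31.28/3 = 10.43
Smallest n/ν is D → limiting reagent.
n(J) produced = (2/2) × 12.36 = 12.36 mol
Step 2:
n(J) available = 12.36 mol
n(A) = 1.980×1000 / 51.40 = 38.52 mol
n/ν for J = 12.36/1 = 12.36
n/ν for A = 38.52/2 = 19.26
Smallest n/ν is J → limiting reagent.
n(B) = (3/1) × 12.36 = 37.08 mol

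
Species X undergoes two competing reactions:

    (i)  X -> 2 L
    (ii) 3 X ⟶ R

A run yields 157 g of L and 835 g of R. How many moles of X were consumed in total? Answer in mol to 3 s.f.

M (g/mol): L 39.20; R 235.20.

n(L) = 157 / 39.20 = 4.005 mol
n(R) = 835 / 235.20 = 3.550 mol
n(X) via (i) = (1/2)×4.005 = 2.003 mol
n(X) via (ii) = (3/1)×3.550 = 10.65 mol
total n(X) = 2.003 + 10.65 = 12.65 mol

12.7 mol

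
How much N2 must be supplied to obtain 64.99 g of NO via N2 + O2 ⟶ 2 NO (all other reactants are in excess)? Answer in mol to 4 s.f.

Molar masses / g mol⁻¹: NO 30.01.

1.083 mol

n(NO) = 64.99 / 30.01 = 2.166 mol
n(N2) = (1/2) × 2.166 = 1.083 mol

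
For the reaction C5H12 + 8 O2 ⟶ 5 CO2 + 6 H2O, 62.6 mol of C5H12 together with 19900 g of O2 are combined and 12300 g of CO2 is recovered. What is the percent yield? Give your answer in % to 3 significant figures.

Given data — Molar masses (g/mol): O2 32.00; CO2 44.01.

89.3 %

n(C5H12) = 62.60 mol
n(O2) = 19900 / 32.00 = 621.9 mol
n/ν for C5H12 = 62.60/1 = 62.60
n/ν for O2 = 621.9/8 = 77.74
Smallest n/ν is C5H12 → limiting reagent.
theoretical n(CO2) = (5/1) × 62.60 = 313.0 mol → 13780 g
% yield = 12300 / 13780 × 100 = 89.26 %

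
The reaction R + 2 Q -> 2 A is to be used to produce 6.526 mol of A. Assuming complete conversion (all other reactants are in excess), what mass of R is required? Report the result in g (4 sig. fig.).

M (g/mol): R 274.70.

896.3 g

n(A) = 6.526 mol
n(R) = (1/2) × 6.526 = 3.263 mol
mass = 3.263 × 274.70 = 896.3 g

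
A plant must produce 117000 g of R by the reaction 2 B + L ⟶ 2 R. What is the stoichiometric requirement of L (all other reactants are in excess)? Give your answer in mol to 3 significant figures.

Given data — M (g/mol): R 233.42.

n(R) = 117000 / 233.42 = 501.2 mol
n(L) = (1/2) × 501.2 = 250.6 mol

251 mol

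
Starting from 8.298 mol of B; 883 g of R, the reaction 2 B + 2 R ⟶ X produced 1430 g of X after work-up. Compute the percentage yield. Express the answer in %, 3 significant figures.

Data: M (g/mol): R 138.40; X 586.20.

76.5 %

n(B) = 8.298 mol
n(R) = 883.0 / 138.40 = 6.380 mol
n/ν for B = 8.298/2 = 4.149
n/ν for R = 6.380/2 = 3.190
Smallest n/ν is R → limiting reagent.
theoretical n(X) = (1/2) × 6.380 = 3.190 mol → 1870 g
% yield = 1430 / 1870 × 100 = 76.47 %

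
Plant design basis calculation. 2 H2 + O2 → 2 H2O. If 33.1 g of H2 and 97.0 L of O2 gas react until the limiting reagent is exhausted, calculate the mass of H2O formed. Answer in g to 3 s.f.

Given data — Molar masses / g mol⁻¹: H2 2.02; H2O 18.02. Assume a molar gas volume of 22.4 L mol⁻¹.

n(H2) = 33.10 / 2.02 = 16.39 mol
n(O2) = 97.00 / 22.4 = 4.330 mol
n/ν for H2 = 16.39/2 = 8.195
n/ν for O2 = 4.330/1 = 4.330
Smallest n/ν is O2 → limiting reagent.
n(H2O) = (2/1) × 4.330 = 8.660 mol
mass = 8.660 × 18.02 = 156.1 g

156 g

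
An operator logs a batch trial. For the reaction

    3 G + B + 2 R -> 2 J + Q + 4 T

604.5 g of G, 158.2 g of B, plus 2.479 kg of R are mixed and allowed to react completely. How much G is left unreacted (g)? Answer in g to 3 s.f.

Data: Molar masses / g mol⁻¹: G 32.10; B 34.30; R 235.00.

160 g

n(G) = 604.5 / 32.10 = 18.83 mol
n(B) = 158.2 / 34.30 = 4.612 mol
n(R) = 2.479×1000 / 235.00 = 10.55 mol
n/ν for G = 18.83/3 = 6.277
n/ν for B = 4.612/1 = 4.612
n/ν for R = 10.55/2 = 5.275
Smallest n/ν is B → limiting reagent.
G consumed = (3/1) × 4.612 = 13.84 mol
G remaining = 18.83 − 13.84 = 4.990 mol
mass = 4.990 × 32.10 = 160.2 g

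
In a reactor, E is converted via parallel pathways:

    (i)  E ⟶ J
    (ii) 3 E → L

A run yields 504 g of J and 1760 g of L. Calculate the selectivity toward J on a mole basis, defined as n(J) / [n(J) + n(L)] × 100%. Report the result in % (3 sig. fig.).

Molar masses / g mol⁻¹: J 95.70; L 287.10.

n(J) = 504 / 95.70 = 5.266 mol
n(L) = 1760 / 287.10 = 6.130 mol
selectivity = 5.266/(5.266+6.130) × 100 = 46.21 %

46.2 %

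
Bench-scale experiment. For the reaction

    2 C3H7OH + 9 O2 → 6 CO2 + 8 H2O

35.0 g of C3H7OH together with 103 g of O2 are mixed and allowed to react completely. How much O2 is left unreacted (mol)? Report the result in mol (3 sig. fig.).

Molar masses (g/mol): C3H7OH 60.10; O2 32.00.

0.598 mol

n(C3H7OH) = 35.00 / 60.10 = 0.5824 mol
n(O2) = 103.0 / 32.00 = 3.219 mol
n/ν for C3H7OH = 0.5824/2 = 0.2912
n/ν for O2 = 3.219/9 = 0.3577
Smallest n/ν is C3H7OH → limiting reagent.
O2 consumed = (9/2) × 0.5824 = 2.621 mol
O2 remaining = 3.219 − 2.621 = 0.5980 mol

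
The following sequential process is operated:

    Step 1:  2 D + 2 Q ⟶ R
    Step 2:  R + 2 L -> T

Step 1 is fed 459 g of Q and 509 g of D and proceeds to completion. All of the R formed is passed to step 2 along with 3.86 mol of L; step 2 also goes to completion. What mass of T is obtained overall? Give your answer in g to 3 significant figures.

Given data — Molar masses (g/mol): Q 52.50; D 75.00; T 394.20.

Step 1:
n(Q) = 459.0 / 52.50 = 8.743 mol
n(D) = 509.0 / 75.00 = 6.787 mol
n/ν → Q: 4.372, D: 3.394; D is limiting.
n(R) produced = (1/2) × 6.787 = 3.394 mol
Step 2:
n(R) available = 3.394 mol
n(L) = 3.860 mol
n/ν → R: 3.394, L: 1.930; L is limiting.
n(T) = (1/2) × 3.860 = 1.930 mol
mass = 1.930 × 394.20 = 760.8 g

761 g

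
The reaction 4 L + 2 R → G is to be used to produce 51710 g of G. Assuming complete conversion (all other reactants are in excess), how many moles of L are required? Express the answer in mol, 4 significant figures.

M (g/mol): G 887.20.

233.1 mol

n(G) = 51710 / 887.20 = 58.28 mol
n(L) = (4/1) × 58.28 = 233.1 mol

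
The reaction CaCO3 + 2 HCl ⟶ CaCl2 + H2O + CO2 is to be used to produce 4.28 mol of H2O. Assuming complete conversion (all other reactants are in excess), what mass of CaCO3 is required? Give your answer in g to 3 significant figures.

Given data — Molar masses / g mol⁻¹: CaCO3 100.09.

n(H2O) = 4.280 mol
n(CaCO3) = (1/1) × 4.280 = 4.280 mol
mass = 4.280 × 100.09 = 428.4 g

428 g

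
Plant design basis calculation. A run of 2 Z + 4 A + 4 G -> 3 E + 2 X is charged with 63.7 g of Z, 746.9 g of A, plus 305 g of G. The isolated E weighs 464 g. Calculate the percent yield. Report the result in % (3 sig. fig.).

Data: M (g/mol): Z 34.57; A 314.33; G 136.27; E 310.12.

n(Z) = 63.70 / 34.57 = 1.843 mol
n(A) = 746.9 / 314.33 = 2.376 mol
n(G) = 305.0 / 136.27 = 2.238 mol
n/ν for Z = 1.843/2 = 0.9215
n/ν for A = 2.376/4 = 0.5940
n/ν for G = 2.238/4 = 0.5595
Smallest n/ν is G → limiting reagent.
theoretical n(E) = (3/4) × 2.238 = 1.679 mol → 520.7 g
% yield = 464 / 520.7 × 100 = 89.11 %

89.1 %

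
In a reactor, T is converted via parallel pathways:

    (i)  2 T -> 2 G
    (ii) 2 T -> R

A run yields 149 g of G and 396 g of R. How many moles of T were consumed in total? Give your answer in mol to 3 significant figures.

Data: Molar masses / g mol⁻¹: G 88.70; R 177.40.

6.14 mol

n(G) = 149 / 88.70 = 1.680 mol
n(R) = 396 / 177.40 = 2.232 mol
n(T) via (i) = (2/2)×1.680 = 1.680 mol
n(T) via (ii) = (2/1)×2.232 = 4.464 mol
total n(T) = 1.680 + 4.464 = 6.144 mol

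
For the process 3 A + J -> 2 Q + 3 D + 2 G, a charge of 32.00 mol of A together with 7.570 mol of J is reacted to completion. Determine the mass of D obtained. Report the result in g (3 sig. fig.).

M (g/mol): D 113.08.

2570 g

n(A) = 32.00 mol
n(J) = 7.570 mol
n/ν for A = 32.00/3 = 10.67
n/ν for J = 7.570/1 = 7.570
Smallest n/ν is J → limiting reagent.
n(D) = (3/1) × 7.570 = 22.71 mol
mass = 22.71 × 113.08 = 2568 g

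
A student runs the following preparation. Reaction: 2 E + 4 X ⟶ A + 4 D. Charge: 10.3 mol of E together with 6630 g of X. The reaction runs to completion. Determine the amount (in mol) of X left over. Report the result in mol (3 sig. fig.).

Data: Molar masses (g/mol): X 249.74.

n(E) = 10.30 mol
n(X) = 6630 / 249.74 = 26.55 mol
n/ν → E: 5.150, X: 6.638; E is limiting.
X consumed = (4/2) × 10.30 = 20.60 mol
X remaining = 26.55 − 20.60 = 5.950 mol

5.95 mol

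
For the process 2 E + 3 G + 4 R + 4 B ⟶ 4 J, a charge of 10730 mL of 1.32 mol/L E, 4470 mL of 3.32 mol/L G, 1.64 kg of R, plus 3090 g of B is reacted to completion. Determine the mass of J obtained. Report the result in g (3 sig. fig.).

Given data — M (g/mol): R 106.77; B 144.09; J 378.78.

n(E) = 1.32 × 10730/1000 = 14.16 mol
n(G) = 3.32 × 4470/1000 = 14.84 mol
n(R) = 1.640×1000 / 106.77 = 15.36 mol
n(B) = 3090 / 144.09 = 21.44 mol
n/ν for E = 14.16/2 = 7.080
n/ν for G = 14.84/3 = 4.947
n/ν for R = 15.36/4 = 3.840
n/ν for B = 21.44/4 = 5.360
Smallest n/ν is R → limiting reagent.
n(J) = (4/4) × 15.36 = 15.36 mol
mass = 15.36 × 378.78 = 5818 g

5820 g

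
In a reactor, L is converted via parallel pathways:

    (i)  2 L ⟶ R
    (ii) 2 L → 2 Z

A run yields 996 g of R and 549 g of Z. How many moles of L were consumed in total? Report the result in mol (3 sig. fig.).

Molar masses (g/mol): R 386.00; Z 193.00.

n(R) = 996 / 386.00 = 2.580 mol
n(Z) = 549 / 193.00 = 2.845 mol
n(L) via (i) = (2/1)×2.580 = 5.160 mol
n(L) via (ii) = (2/2)×2.845 = 2.845 mol
total n(L) = 5.160 + 2.845 = 8.005 mol

8.01 mol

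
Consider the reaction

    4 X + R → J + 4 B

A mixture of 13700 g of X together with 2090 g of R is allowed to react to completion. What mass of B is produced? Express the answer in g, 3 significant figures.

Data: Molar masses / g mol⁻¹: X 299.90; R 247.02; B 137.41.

n(X) = 13700 / 299.90 = 45.68 mol
n(R) = 2090 / 247.02 = 8.461 mol
n/ν for X = 45.68/4 = 11.42
n/ν for R = 8.461/1 = 8.461
Smallest n/ν is R → limiting reagent.
n(B) = (4/1) × 8.461 = 33.84 mol
mass = 33.84 × 137.41 = 4650 g

4650 g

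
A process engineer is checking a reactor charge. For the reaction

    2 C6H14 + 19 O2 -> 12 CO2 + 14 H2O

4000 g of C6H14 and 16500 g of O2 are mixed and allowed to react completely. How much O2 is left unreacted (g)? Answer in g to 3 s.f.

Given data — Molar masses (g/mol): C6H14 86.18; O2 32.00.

2390 g

n(C6H14) = 4000 / 86.18 = 46.41 mol
n(O2) = 16500 / 32.00 = 515.6 mol
n/ν for C6H14 = 46.41/2 = 23.21
n/ν for O2 = 515.6/19 = 27.14
Smallest n/ν is C6H14 → limiting reagent.
O2 consumed = (19/2) × 46.41 = 440.9 mol
O2 remaining = 515.6 − 440.9 = 74.70 mol
mass = 74.70 × 32.00 = 2390 g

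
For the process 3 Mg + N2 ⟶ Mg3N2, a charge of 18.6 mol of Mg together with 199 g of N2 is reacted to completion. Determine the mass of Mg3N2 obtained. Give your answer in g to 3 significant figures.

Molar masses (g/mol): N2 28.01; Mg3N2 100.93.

n(Mg) = 18.60 mol
n(N2) = 199.0 / 28.01 = 7.105 mol
n/ν → Mg: 6.200, N2: 7.105; Mg is limiting.
n(Mg3N2) = (1/3) × 18.60 = 6.200 mol
mass = 6.200 × 100.93 = 625.8 g

626 g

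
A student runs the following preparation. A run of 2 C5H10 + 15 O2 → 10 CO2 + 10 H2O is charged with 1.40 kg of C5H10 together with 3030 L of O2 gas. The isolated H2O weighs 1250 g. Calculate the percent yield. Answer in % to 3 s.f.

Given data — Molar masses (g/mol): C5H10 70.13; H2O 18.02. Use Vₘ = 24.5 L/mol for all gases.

n(C5H10) = 1.400×1000 / 70.13 = 19.96 mol
n(O2) = 3030 / 24.5 = 123.7 mol
n/ν for C5H10 = 19.96/2 = 9.980
n/ν for O2 = 123.7/15 = 8.247
Smallest n/ν is O2 → limiting reagent.
theoretical n(H2O) = (10/15) × 123.7 = 82.47 mol → 1486 g
% yield = 1250 / 1486 × 100 = 84.12 %

84.1 %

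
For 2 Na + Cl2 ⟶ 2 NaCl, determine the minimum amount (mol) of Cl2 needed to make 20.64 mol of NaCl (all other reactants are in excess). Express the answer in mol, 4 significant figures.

n(NaCl) = 20.64 mol
n(Cl2) = (1/2) × 20.64 = 10.32 mol

10.32 mol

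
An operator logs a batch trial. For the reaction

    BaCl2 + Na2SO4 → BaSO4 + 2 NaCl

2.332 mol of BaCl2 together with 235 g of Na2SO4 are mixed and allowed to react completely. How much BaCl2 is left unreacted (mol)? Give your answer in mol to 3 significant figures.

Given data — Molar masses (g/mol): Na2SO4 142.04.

n(BaCl2) = 2.332 mol
n(Na2SO4) = 235.0 / 142.04 = 1.654 mol
n/ν for BaCl2 = 2.332/1 = 2.332
n/ν for Na2SO4 = 1.654/1 = 1.654
Smallest n/ν is Na2SO4 → limiting reagent.
BaCl2 consumed = (1/1) × 1.654 = 1.654 mol
BaCl2 remaining = 2.332 − 1.654 = 0.6780 mol

0.678 mol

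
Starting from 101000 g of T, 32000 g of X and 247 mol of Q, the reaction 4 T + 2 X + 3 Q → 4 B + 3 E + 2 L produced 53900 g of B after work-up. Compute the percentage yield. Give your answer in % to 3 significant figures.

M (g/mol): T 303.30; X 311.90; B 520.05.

50.5 %

n(T) = 101000 / 303.30 = 333.0 mol
n(X) = 32000 / 311.90 = 102.6 mol
n(Q) = 247.0 mol
n/ν for T = 333.0/4 = 83.25
n/ν for X = 102.6/2 = 51.30
n/ν for Q = 247.0/3 = 82.33
Smallest n/ν is X → limiting reagent.
theoretical n(B) = (4/2) × 102.6 = 205.2 mol → 106700 g
% yield = 53900 / 106700 × 100 = 50.52 %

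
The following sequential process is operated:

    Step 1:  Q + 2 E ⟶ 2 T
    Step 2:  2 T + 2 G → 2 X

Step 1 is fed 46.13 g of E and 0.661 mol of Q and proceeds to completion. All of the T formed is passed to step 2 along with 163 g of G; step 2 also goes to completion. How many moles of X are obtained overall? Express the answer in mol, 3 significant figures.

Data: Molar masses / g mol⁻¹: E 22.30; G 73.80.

Step 1:
n(E) = 46.13 / 22.30 = 2.069 mol
n(Q) = 0.6610 mol
n/ν for E = 2.069/2 = 1.035
n/ν for Q = 0.6610/1 = 0.6610
Smallest n/ν is Q → limiting reagent.
n(T) produced = (2/1) × 0.6610 = 1.322 mol
Step 2:
n(T) available = 1.322 mol
n(G) = 163.0 / 73.80 = 2.209 mol
n/ν for T = 1.322/2 = 0.6610
n/ν for G = 2.209/2 = 1.105
Smallest n/ν is T → limiting reagent.
n(X) = (2/2) × 1.322 = 1.322 mol

1.32 mol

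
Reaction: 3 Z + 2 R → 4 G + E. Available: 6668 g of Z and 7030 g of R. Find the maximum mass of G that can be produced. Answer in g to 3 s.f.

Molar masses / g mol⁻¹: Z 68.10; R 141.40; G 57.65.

5730 g

n(Z) = 6668 / 68.10 = 97.91 mol
n(R) = 7030 / 141.40 = 49.72 mol
n/ν → Z: 32.64, R: 24.86; R is limiting.
n(G) = (4/2) × 49.72 = 99.44 mol
mass = 99.44 × 57.65 = 5733 g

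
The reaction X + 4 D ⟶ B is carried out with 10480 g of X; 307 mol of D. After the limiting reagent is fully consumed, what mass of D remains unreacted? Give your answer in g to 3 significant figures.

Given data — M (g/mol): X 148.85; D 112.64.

2860 g

n(X) = 10480 / 148.85 = 70.41 mol
n(D) = 307.0 mol
n/ν for X = 70.41/1 = 70.41
n/ν for D = 307.0/4 = 76.75
Smallest n/ν is X → limiting reagent.
D consumed = (4/1) × 70.41 = 281.6 mol
D remaining = 307.0 − 281.6 = 25.40 mol
mass = 25.40 × 112.64 = 2861 g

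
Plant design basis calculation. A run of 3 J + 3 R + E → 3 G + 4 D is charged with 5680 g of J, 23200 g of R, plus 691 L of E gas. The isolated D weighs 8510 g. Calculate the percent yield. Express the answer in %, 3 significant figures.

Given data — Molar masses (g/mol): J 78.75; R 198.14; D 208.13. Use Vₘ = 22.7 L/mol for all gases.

n(J) = 5680 / 78.75 = 72.13 mol
n(R) = 23200 / 198.14 = 117.1 mol
n(E) = 691.0 / 22.7 = 30.44 mol
n/ν for J = 72.13/3 = 24.04
n/ν for R = 117.1/3 = 39.03
n/ν for E = 30.44/1 = 30.44
Smallest n/ν is J → limiting reagent.
theoretical n(D) = (4/3) × 72.13 = 96.17 mol → 20020 g
% yield = 8510 / 20020 × 100 = 42.51 %

42.5 %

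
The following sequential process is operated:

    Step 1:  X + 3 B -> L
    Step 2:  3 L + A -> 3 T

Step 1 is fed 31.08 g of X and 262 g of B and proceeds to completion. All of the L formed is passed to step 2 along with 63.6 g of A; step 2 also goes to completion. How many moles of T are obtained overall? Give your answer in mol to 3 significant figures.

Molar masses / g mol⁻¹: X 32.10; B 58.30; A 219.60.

0.869 mol

Step 1:
n(X) = 31.08 / 32.10 = 0.9682 mol
n(B) = 262.0 / 58.30 = 4.494 mol
n/ν → X: 0.9682, B: 1.498; X is limiting.
n(L) produced = (1/1) × 0.9682 = 0.9682 mol
Step 2:
n(L) available = 0.9682 mol
n(A) = 63.60 / 219.60 = 0.2896 mol
n/ν → L: 0.3227, A: 0.2896; A is limiting.
n(T) = (3/1) × 0.2896 = 0.8688 mol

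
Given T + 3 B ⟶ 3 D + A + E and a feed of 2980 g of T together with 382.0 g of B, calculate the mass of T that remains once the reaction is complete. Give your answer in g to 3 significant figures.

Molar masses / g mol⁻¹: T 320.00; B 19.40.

880 g

n(T) = 2980 / 320.00 = 9.313 mol
n(B) = 382.0 / 19.40 = 19.69 mol
n/ν for T = 9.313/1 = 9.313
n/ν for B = 19.69/3 = 6.563
Smallest n/ν is B → limiting reagent.
T consumed = (1/3) × 19.69 = 6.563 mol
T remaining = 9.313 − 6.563 = 2.750 mol
mass = 2.750 × 320.00 = 880.0 g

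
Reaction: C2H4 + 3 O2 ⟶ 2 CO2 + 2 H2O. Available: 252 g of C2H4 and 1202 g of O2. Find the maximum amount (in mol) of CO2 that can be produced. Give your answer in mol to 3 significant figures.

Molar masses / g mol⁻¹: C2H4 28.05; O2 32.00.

n(C2H4) = 252.0 / 28.05 = 8.984 mol
n(O2) = 1202 / 32.00 = 37.56 mol
n/ν for C2H4 = 8.984/1 = 8.984
n/ν for O2 = 37.56/3 = 12.52
Smallest n/ν is C2H4 → limiting reagent.
n(CO2) = (2/1) × 8.984 = 17.97 mol

18.0 mol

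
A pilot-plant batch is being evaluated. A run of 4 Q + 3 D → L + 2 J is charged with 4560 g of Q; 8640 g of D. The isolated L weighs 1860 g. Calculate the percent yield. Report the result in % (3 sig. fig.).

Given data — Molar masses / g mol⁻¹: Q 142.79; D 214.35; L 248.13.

93.9 %

n(Q) = 4560 / 142.79 = 31.94 mol
n(D) = 8640 / 214.35 = 40.31 mol
n/ν for Q = 31.94/4 = 7.985
n/ν for D = 40.31/3 = 13.44
Smallest n/ν is Q → limiting reagent.
theoretical n(L) = (1/4) × 31.94 = 7.985 mol → 1981 g
% yield = 1860 / 1981 × 100 = 93.89 %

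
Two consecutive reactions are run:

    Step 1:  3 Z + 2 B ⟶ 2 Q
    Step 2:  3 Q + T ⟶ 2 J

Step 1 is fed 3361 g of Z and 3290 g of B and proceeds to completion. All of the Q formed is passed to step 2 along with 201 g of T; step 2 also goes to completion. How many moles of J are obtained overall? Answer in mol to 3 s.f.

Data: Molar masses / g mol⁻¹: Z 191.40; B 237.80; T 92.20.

4.36 mol

Step 1:
n(Z) = 3361 / 191.40 = 17.56 mol
n(B) = 3290 / 237.80 = 13.84 mol
n/ν for Z = 17.56/3 = 5.853
n/ν for B = 13.84/2 = 6.920
Smallest n/ν is Z → limiting reagent.
n(Q) produced = (2/3) × 17.56 = 11.71 mol
Step 2:
n(Q) available = 11.71 mol
n(T) = 201.0 / 92.20 = 2.180 mol
n/ν for Q = 11.71/3 = 3.903
n/ν for T = 2.180/1 = 2.180
Smallest n/ν is T → limiting reagent.
n(J) = (2/1) × 2.180 = 4.360 mol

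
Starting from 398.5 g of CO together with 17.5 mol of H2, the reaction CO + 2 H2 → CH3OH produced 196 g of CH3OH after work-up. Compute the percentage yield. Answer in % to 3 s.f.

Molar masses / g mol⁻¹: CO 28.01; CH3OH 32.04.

69.9 %

n(CO) = 398.5 / 28.01 = 14.23 mol
n(H2) = 17.50 mol
n/ν for CO = 14.23/1 = 14.23
n/ν for H2 = 17.50/2 = 8.750
Smallest n/ν is H2 → limiting reagent.
theoretical n(CH3OH) = (1/2) × 17.50 = 8.750 mol → 280.4 g
% yield = 196 / 280.4 × 100 = 69.90 %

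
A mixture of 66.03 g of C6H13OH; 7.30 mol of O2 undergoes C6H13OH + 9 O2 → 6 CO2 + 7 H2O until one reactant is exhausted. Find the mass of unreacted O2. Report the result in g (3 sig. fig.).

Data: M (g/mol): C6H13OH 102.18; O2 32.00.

n(C6H13OH) = 66.03 / 102.18 = 0.6462 mol
n(O2) = 7.300 mol
n/ν for C6H13OH = 0.6462/1 = 0.6462
n/ν for O2 = 7.300/9 = 0.8111
Smallest n/ν is C6H13OH → limiting reagent.
O2 consumed = (9/1) × 0.6462 = 5.816 mol
O2 remaining = 7.300 − 5.816 = 1.484 mol
mass = 1.484 × 32.00 = 47.49 g

47.5 g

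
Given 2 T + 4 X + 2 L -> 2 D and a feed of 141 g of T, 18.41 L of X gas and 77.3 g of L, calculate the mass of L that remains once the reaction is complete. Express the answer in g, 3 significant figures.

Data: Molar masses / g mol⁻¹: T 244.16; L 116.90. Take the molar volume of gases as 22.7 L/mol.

n(T) = 141.0 / 244.16 = 0.5775 mol
n(X) = 18.41 / 22.7 = 0.8110 mol
n(L) = 77.30 / 116.90 = 0.6612 mol
n/ν → T: 0.2888, X: 0.2028, L: 0.3306; X is limiting.
L consumed = (2/4) × 0.8110 = 0.4055 mol
L remaining = 0.6612 − 0.4055 = 0.2557 mol
mass = 0.2557 × 116.90 = 29.89 g

29.9 g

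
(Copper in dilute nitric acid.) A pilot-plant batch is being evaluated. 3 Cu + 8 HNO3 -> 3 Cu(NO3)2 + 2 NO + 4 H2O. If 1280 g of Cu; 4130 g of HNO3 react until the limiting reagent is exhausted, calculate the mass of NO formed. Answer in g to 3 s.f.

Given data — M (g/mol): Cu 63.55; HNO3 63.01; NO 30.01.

n(Cu) = 1280 / 63.55 = 20.14 mol
n(HNO3) = 4130 / 63.01 = 65.55 mol
n/ν for Cu = 20.14/3 = 6.713
n/ν for HNO3 = 65.55/8 = 8.194
Smallest n/ν is Cu → limiting reagent.
n(NO) = (2/3) × 20.14 = 13.43 mol
mass = 13.43 × 30.01 = 403.0 g

403 g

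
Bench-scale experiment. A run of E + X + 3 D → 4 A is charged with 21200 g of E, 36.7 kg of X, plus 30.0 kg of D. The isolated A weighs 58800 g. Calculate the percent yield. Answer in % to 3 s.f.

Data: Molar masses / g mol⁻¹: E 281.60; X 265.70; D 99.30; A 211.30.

n(E) = 21200 / 281.60 = 75.28 mol
n(X) = 36.70×1000 / 265.70 = 138.1 mol
n(D) = 30.00×1000 / 99.30 = 302.1 mol
n/ν → E: 75.28, X: 138.1, D: 100.7; E is limiting.
theoretical n(A) = (4/1) × 75.28 = 301.1 mol → 63620 g
% yield = 58800 / 63620 × 100 = 92.42 %

92.4 %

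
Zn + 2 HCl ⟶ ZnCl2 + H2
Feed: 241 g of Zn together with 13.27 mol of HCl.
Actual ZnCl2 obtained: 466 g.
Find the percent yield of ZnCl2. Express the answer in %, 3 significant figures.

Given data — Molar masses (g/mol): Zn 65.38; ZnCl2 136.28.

n(Zn) = 241.0 / 65.38 = 3.686 mol
n(HCl) = 13.27 mol
n/ν → Zn: 3.686, HCl: 6.635; Zn is limiting.
theoretical n(ZnCl2) = (1/1) × 3.686 = 3.686 mol → 502.3 g
% yield = 466 / 502.3 × 100 = 92.77 %

92.8 %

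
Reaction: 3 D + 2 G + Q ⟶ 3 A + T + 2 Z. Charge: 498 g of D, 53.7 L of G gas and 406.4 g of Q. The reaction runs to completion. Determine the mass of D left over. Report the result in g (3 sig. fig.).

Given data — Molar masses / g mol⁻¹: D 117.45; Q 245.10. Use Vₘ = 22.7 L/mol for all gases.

81.2 g

n(D) = 498.0 / 117.45 = 4.240 mol
n(G) = 53.70 / 22.7 = 2.366 mol
n(Q) = 406.4 / 245.10 = 1.658 mol
n/ν for D = 4.240/3 = 1.413
n/ν for G = 2.366/2 = 1.183
n/ν for Q = 1.658/1 = 1.658
Smallest n/ν is G → limiting reagent.
D consumed = (3/2) × 2.366 = 3.549 mol
D remaining = 4.240 − 3.549 = 0.6910 mol
mass = 0.6910 × 117.45 = 81.16 g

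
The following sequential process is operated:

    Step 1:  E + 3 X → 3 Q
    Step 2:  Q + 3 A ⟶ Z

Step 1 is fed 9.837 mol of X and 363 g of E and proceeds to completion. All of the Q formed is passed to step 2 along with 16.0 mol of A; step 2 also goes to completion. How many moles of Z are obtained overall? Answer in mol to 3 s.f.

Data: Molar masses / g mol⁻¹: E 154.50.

Step 1:
n(X) = 9.837 mol
n(E) = 363.0 / 154.50 = 2.350 mol
n/ν for X = 9.837/3 = 3.279
n/ν for E = 2.350/1 = 2.350
Smallest n/ν is E → limiting reagent.
n(Q) produced = (3/1) × 2.350 = 7.050 mol
Step 2:
n(Q) available = 7.050 mol
n(A) = 16.00 mol
n/ν for Q = 7.050/1 = 7.050
n/ν for A = 16.00/3 = 5.333
Smallest n/ν is A → limiting reagent.
n(Z) = (1/3) × 16.00 = 5.333 mol

5.33 mol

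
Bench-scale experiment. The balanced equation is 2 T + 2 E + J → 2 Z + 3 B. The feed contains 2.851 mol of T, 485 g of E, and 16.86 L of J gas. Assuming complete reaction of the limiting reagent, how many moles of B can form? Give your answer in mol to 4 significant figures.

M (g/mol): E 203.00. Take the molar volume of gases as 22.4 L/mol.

2.258 mol

n(T) = 2.851 mol
n(E) = 485.0 / 203.00 = 2.389 mol
n(J) = 16.86 / 22.4 = 0.7527 mol
n/ν → T: 1.426, E: 1.195, J: 0.7527; J is limiting.
n(B) = (3/1) × 0.7527 = 2.258 mol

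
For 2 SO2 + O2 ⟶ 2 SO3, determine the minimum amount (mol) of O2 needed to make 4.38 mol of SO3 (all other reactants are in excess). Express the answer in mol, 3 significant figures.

2.19 mol

n(SO3) = 4.380 mol
n(O2) = (1/2) × 4.380 = 2.190 mol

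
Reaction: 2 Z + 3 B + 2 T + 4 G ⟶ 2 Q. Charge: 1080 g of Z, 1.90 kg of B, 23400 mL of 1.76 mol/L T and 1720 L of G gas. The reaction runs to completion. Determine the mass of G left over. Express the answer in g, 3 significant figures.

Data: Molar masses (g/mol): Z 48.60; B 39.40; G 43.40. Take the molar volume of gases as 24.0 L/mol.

1180 g

n(Z) = 1080 / 48.60 = 22.22 mol
n(B) = 1.900×1000 / 39.40 = 48.22 mol
n(T) = 1.76 × 23400/1000 = 41.18 mol
n(G) = 1720 / 24.0 = 71.67 mol
n/ν → Z: 11.11, B: 16.07, T: 20.59, G: 17.92; Z is limiting.
G consumed = (4/2) × 22.22 = 44.44 mol
G remaining = 71.67 − 44.44 = 27.23 mol
mass = 27.23 × 43.40 = 1182 g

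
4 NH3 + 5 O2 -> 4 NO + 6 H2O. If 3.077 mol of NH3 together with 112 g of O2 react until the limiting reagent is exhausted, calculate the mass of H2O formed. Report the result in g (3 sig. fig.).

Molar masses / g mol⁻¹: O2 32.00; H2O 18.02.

75.7 g

n(NH3) = 3.077 mol
n(O2) = 112.0 / 32.00 = 3.500 mol
n/ν for NH3 = 3.077/4 = 0.7693
n/ν for O2 = 3.500/5 = 0.7000
Smallest n/ν is O2 → limiting reagent.
n(H2O) = (6/5) × 3.500 = 4.200 mol
mass = 4.200 × 18.02 = 75.68 g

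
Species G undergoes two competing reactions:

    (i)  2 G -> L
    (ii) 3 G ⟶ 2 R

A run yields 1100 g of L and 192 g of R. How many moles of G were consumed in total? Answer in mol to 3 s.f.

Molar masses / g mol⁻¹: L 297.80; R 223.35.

8.68 mol

n(L) = 1100 / 297.80 = 3.694 mol
n(R) = 192 / 223.35 = 0.8596 mol
n(G) via (i) = (2/1)×3.694 = 7.388 mol
n(G) via (ii) = (3/2)×0.8596 = 1.289 mol
total n(G) = 7.388 + 1.289 = 8.677 mol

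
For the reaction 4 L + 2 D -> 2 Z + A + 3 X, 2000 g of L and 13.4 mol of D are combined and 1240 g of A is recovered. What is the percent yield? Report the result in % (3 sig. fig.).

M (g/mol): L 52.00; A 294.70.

62.8 %

n(L) = 2000 / 52.00 = 38.46 mol
n(D) = 13.40 mol
n/ν → L: 9.615, D: 6.700; D is limiting.
theoretical n(A) = (1/2) × 13.40 = 6.700 mol → 1974 g
% yield = 1240 / 1974 × 100 = 62.82 %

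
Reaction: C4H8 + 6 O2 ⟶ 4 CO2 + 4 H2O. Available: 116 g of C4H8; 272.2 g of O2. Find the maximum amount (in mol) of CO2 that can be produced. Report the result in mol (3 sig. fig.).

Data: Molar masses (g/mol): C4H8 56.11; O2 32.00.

n(C4H8) = 116.0 / 56.11 = 2.067 mol
n(O2) = 272.2 / 32.00 = 8.506 mol
n/ν for C4H8 = 2.067/1 = 2.067
n/ν for O2 = 8.506/6 = 1.418
Smallest n/ν is O2 → limiting reagent.
n(CO2) = (4/6) × 8.506 = 5.671 mol

5.67 mol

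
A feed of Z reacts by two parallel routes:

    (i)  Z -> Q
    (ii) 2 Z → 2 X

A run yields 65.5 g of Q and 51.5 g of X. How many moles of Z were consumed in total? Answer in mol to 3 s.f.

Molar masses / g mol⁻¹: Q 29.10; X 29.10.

n(Q) = 65.5 / 29.10 = 2.251 mol
n(X) = 51.5 / 29.10 = 1.770 mol
n(Z) via (i) = (1/1)×2.251 = 2.251 mol
n(Z) via (ii) = (2/2)×1.770 = 1.770 mol
total n(Z) = 2.251 + 1.770 = 4.021 mol

4.02 mol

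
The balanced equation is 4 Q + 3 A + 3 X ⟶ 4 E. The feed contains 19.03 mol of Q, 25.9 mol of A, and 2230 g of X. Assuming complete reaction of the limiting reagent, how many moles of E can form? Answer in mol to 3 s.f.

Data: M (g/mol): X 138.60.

19.0 mol

n(Q) = 19.03 mol
n(A) = 25.90 mol
n(X) = 2230 / 138.60 = 16.09 mol
n/ν → Q: 4.758, A: 8.633, X: 5.363; Q is limiting.
n(E) = (4/4) × 19.03 = 19.03 mol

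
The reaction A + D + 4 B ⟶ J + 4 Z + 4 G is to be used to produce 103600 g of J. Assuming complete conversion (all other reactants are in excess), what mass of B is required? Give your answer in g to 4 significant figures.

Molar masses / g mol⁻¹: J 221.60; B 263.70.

493100 g

n(J) = 103600 / 221.60 = 467.5 mol
n(B) = (4/1) × 467.5 = 1870 mol
mass = 1870 × 263.70 = 493100 g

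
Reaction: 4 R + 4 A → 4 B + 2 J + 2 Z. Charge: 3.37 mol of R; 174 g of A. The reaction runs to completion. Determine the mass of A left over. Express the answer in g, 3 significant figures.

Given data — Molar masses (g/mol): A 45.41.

21.0 g

n(R) = 3.370 mol
n(A) = 174.0 / 45.41 = 3.832 mol
n/ν for R = 3.370/4 = 0.8425
n/ν for A = 3.832/4 = 0.9580
Smallest n/ν is R → limiting reagent.
A consumed = (4/4) × 3.370 = 3.370 mol
A remaining = 3.832 − 3.370 = 0.4620 mol
mass = 0.4620 × 45.41 = 20.98 g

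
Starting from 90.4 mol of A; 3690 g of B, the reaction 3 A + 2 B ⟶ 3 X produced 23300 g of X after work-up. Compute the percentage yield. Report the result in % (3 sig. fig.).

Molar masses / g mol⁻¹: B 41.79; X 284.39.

n(A) = 90.40 mol
n(B) = 3690 / 41.79 = 88.30 mol
n/ν → A: 30.13, B: 44.15; A is limiting.
theoretical n(X) = (3/3) × 90.40 = 90.40 mol → 25710 g
% yield = 23300 / 25710 × 100 = 90.63 %

90.6 %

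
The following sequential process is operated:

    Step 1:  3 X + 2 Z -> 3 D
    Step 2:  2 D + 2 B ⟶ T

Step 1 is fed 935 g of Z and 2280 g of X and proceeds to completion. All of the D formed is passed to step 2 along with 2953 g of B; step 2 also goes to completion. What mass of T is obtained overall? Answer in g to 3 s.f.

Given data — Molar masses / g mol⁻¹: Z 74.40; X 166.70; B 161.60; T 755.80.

5170 g

Step 1:
n(Z) = 935.0 / 74.40 = 12.57 mol
n(X) = 2280 / 166.70 = 13.68 mol
n/ν for Z = 12.57/2 = 6.285
n/ν for X = 13.68/3 = 4.560
Smallest n/ν is X → limiting reagent.
n(D) produced = (3/3) × 13.68 = 13.68 mol
Step 2:
n(D) available = 13.68 mol
n(B) = 2953 / 161.60 = 18.27 mol
n/ν for D = 13.68/2 = 6.840
n/ν for B = 18.27/2 = 9.135
Smallest n/ν is D → limiting reagent.
n(T) = (1/2) × 13.68 = 6.840 mol
mass = 6.840 × 755.80 = 5170 g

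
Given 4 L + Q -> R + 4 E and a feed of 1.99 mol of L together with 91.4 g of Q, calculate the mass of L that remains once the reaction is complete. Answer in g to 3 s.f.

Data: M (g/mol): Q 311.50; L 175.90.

144 g

n(L) = 1.990 mol
n(Q) = 91.40 / 311.50 = 0.2934 mol
n/ν for L = 1.990/4 = 0.4975
n/ν for Q = 0.2934/1 = 0.2934
Smallest n/ν is Q → limiting reagent.
L consumed = (4/1) × 0.2934 = 1.174 mol
L remaining = 1.990 − 1.174 = 0.8160 mol
mass = 0.8160 × 175.90 = 143.5 g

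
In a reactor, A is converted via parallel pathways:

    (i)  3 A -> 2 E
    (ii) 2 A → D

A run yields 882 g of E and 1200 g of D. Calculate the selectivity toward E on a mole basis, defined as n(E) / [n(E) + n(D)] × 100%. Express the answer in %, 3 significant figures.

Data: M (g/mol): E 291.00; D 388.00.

n(E) = 882 / 291.00 = 3.031 mol
n(D) = 1200 / 388.00 = 3.093 mol
selectivity = 3.031/(3.031+3.093) × 100 = 49.49 %

49.5 %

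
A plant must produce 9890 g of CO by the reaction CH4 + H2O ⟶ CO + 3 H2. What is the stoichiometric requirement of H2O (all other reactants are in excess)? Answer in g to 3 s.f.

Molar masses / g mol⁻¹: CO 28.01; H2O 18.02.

6360 g

n(CO) = 9890 / 28.01 = 353.1 mol
n(H2O) = (1/1) × 353.1 = 353.1 mol
mass = 353.1 × 18.02 = 6363 g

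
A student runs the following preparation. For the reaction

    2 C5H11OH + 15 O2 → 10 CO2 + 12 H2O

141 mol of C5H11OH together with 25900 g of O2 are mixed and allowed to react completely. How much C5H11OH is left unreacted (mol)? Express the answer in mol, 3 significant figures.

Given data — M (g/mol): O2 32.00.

n(C5H11OH) = 141.0 mol
n(O2) = 25900 / 32.00 = 809.4 mol
n/ν → C5H11OH: 70.50, O2: 53.96; O2 is limiting.
C5H11OH consumed = (2/15) × 809.4 = 107.9 mol
C5H11OH remaining = 141.0 − 107.9 = 33.10 mol

33.1 mol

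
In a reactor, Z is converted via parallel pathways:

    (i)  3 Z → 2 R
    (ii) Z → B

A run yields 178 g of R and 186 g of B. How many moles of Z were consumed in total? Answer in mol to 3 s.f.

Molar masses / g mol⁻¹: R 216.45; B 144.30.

2.52 mol

n(R) = 178 / 216.45 = 0.8224 mol
n(B) = 186 / 144.30 = 1.289 mol
n(Z) via (i) = (3/2)×0.8224 = 1.234 mol
n(Z) via (ii) = (1/1)×1.289 = 1.289 mol
total n(Z) = 1.234 + 1.289 = 2.523 mol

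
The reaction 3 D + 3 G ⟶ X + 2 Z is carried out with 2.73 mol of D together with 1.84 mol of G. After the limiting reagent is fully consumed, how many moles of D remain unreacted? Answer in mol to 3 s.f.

n(D) = 2.730 mol
n(G) = 1.840 mol
n/ν for D = 2.730/3 = 0.9100
n/ν for G = 1.840/3 = 0.6133
Smallest n/ν is G → limiting reagent.
D consumed = (3/3) × 1.840 = 1.840 mol
D remaining = 2.730 − 1.840 = 0.8900 mol

0.890 mol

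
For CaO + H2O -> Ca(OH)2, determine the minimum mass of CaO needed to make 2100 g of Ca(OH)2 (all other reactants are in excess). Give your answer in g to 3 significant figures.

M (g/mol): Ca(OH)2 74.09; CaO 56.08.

n(Ca(OH)2) = 2100 / 74.09 = 28.34 mol
n(CaO) = (1/1) × 28.34 = 28.34 mol
mass = 28.34 × 56.08 = 1589 g

1590 g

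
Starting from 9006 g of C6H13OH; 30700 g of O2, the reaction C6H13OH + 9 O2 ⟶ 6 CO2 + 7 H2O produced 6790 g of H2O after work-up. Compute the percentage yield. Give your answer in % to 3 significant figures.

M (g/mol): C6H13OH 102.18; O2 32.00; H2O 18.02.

n(C6H13OH) = 9006 / 102.18 = 88.14 mol
n(O2) = 30700 / 32.00 = 959.4 mol
n/ν for C6H13OH = 88.14/1 = 88.14
n/ν for O2 = 959.4/9 = 106.6
Smallest n/ν is C6H13OH → limiting reagent.
theoretical n(H2O) = (7/1) × 88.14 = 617.0 mol → 11120 g
% yield = 6790 / 11120 × 100 = 61.06 %

61.1 %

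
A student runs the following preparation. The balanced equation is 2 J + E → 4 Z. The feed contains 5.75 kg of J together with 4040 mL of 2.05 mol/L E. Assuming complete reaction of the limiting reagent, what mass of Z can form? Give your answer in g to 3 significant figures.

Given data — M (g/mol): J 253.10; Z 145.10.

4810 g

n(J) = 5.750×1000 / 253.10 = 22.72 mol
n(E) = 2.05 × 4040/1000 = 8.282 mol
n/ν → J: 11.36, E: 8.282; E is limiting.
n(Z) = (4/1) × 8.282 = 33.13 mol
mass = 33.13 × 145.10 = 4807 g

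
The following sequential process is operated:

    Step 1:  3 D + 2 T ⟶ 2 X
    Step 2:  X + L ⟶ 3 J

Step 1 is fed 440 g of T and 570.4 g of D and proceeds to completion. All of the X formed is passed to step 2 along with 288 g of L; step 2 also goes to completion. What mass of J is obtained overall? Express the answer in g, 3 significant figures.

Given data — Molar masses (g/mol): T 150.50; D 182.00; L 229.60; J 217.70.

819 g

Step 1:
n(T) = 440.0 / 150.50 = 2.924 mol
n(D) = 570.4 / 182.00 = 3.134 mol
n/ν for T = 2.924/2 = 1.462
n/ν for D = 3.134/3 = 1.045
Smallest n/ν is D → limiting reagent.
n(X) produced = (2/3) × 3.134 = 2.089 mol
Step 2:
n(X) available = 2.089 mol
n(L) = 288.0 / 229.60 = 1.254 mol
n/ν for X = 2.089/1 = 2.089
n/ν for L = 1.254/1 = 1.254
Smallest n/ν is L → limiting reagent.
n(J) = (3/1) × 1.254 = 3.762 mol
mass = 3.762 × 217.70 = 819.0 g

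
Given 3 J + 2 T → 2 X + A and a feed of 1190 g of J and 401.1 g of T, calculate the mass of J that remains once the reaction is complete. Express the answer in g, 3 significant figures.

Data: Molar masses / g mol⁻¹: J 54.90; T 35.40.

257 g

n(J) = 1190 / 54.90 = 21.68 mol
n(T) = 401.1 / 35.40 = 11.33 mol
n/ν for J = 21.68/3 = 7.227
n/ν for T = 11.33/2 = 5.665
Smallest n/ν is T → limiting reagent.
J consumed = (3/2) × 11.33 = 17.00 mol
J remaining = 21.68 − 17.00 = 4.680 mol
mass = 4.680 × 54.90 = 256.9 g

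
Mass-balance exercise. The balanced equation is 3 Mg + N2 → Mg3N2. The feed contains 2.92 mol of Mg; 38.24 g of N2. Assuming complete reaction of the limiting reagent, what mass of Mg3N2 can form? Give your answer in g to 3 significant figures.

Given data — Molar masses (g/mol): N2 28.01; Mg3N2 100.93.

98.2 g

n(Mg) = 2.920 mol
n(N2) = 38.24 / 28.01 = 1.365 mol
n/ν for Mg = 2.920/3 = 0.9733
n/ν for N2 = 1.365/1 = 1.365
Smallest n/ν is Mg → limiting reagent.
n(Mg3N2) = (1/3) × 2.920 = 0.9733 mol
mass = 0.9733 × 100.93 = 98.24 g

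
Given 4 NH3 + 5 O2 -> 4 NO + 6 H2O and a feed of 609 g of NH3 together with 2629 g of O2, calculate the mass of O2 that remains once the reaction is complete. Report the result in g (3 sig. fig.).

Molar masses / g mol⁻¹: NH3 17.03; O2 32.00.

1200 g

n(NH3) = 609.0 / 17.03 = 35.76 mol
n(O2) = 2629 / 32.00 = 82.16 mol
n/ν for NH3 = 35.76/4 = 8.940
n/ν for O2 = 82.16/5 = 16.43
Smallest n/ν is NH3 → limiting reagent.
O2 consumed = (5/4) × 35.76 = 44.70 mol
O2 remaining = 82.16 − 44.70 = 37.46 mol
mass = 37.46 × 32.00 = 1199 g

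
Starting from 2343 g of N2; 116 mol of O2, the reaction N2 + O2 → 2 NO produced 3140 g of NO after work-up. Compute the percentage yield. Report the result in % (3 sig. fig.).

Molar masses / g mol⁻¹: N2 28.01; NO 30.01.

n(N2) = 2343 / 28.01 = 83.65 mol
n(O2) = 116.0 mol
n/ν for N2 = 83.65/1 = 83.65
n/ν for O2 = 116.0/1 = 116.0
Smallest n/ν is N2 → limiting reagent.
theoretical n(NO) = (2/1) × 83.65 = 167.3 mol → 5021 g
% yield = 3140 / 5021 × 100 = 62.54 %

62.5 %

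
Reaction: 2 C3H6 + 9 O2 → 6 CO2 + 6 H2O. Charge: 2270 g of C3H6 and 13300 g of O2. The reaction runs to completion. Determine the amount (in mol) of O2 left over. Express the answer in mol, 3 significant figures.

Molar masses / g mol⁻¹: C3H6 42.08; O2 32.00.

173 mol

n(C3H6) = 2270 / 42.08 = 53.94 mol
n(O2) = 13300 / 32.00 = 415.6 mol
n/ν for C3H6 = 53.94/2 = 26.97
n/ν for O2 = 415.6/9 = 46.18
Smallest n/ν is C3H6 → limiting reagent.
O2 consumed = (9/2) × 53.94 = 242.7 mol
O2 remaining = 415.6 − 242.7 = 172.9 mol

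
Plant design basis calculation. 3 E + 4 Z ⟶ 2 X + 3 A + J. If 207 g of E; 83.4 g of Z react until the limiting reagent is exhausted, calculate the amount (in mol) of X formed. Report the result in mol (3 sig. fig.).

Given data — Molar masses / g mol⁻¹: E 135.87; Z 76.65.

0.544 mol

n(E) = 207.0 / 135.87 = 1.524 mol
n(Z) = 83.40 / 76.65 = 1.088 mol
n/ν → E: 0.5080, Z: 0.2720; Z is limiting.
n(X) = (2/4) × 1.088 = 0.5440 mol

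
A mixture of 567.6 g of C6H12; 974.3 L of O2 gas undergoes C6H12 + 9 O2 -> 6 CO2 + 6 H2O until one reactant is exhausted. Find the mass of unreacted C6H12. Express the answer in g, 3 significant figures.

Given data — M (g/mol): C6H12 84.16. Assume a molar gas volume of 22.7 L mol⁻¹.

n(C6H12) = 567.6 / 84.16 = 6.744 mol
n(O2) = 974.3 / 22.7 = 42.92 mol
n/ν for C6H12 = 6.744/1 = 6.744
n/ν for O2 = 42.92/9 = 4.769
Smallest n/ν is O2 → limiting reagent.
C6H12 consumed = (1/9) × 42.92 = 4.769 mol
C6H12 remaining = 6.744 − 4.769 = 1.975 mol
mass = 1.975 × 84.16 = 166.2 g

166 g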